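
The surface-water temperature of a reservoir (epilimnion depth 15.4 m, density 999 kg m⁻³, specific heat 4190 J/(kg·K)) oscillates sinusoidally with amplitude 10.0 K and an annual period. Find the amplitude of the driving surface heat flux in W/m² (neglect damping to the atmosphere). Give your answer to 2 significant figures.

130

Areal heat capacity C = ρ c_p D = 999 × 4190 × 15.4 = 6.45×10^7 J m⁻² K⁻¹.
ω = 2π / 3.15×10^7 s = 1.99×10^-7 s⁻¹.
Cω = 6.45×10^7 × 1.99×10^-7 = 12.8 W/(m²·K).
F₀ = A × Cω = 10.0 × 12.8 = 128 W/m².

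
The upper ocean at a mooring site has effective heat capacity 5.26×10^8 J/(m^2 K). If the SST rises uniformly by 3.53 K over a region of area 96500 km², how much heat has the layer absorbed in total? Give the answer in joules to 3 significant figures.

1.79×10^20 J

Areal heat capacity C = 5.26×10^8 J/(m^2 K) (given).
Heat per unit area: q = C ΔT = 5.26×10^8 × 3.53 = 1.86×10^9 J/m².
Total heat: Q = q × A = 1.86×10^9 × (96500 × 10⁶ m²) = 1.79×10^20 J.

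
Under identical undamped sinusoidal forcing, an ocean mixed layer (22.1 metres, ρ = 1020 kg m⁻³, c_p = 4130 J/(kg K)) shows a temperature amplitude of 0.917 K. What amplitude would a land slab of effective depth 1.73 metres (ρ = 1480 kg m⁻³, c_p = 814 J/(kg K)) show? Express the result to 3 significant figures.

41.0 K

C_ocean = 9.31×10^7 J/(m²·K); C_land = 2.08×10^6 J/(m²·K).
A ∝ 1/C ⇒ A_land = A_ocean × C_ocean/C_land = 0.917 × 44.7 = 41.0 K.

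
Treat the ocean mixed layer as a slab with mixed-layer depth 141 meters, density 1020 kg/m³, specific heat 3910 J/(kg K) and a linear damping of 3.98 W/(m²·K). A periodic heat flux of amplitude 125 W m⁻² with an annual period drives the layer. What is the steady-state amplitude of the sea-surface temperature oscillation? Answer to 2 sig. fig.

1.1 K

Areal heat capacity C = ρ c_p D = 1020 × 3910 × 141 = 5.62×10^8 J/(m²·K).
Angular frequency ω = 2π / T = 2π / 3.15×10^7 s = 1.99×10^-7 s⁻¹.
√((Cω)² + λ²) = √((112)² + 3.98²) = 112 W/(m²·K).
Amplitude A = F₀ / √((Cω)²+λ²) = 125 / 112 = 1.11 K.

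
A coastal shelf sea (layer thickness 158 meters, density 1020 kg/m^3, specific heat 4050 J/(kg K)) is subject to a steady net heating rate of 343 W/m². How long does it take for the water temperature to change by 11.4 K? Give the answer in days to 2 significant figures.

Areal heat capacity C = ρ c_p D = 1020 × 4050 × 158 = 6.53×10^8 J m⁻² K⁻¹.
Time required: Δt = C ΔT / F = 6.53×10^8 × 11.4 / 343 = 2.17×10^7 s.
In days: 2.17×10^7 s / (86400 s/day) = 251 days.

250 days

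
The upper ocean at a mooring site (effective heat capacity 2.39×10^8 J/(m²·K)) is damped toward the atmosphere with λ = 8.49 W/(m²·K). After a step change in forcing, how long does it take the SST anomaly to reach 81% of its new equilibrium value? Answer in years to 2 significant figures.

Areal heat capacity C = 2.39×10^8 J/(m²·K) (given).
τ = C / λ = 2.39×10^8 / 8.49 = 2.82×10^7 s.
Fraction reached: 1 − e^(−t/τ) = 0.81 ⇒ t = −τ ln(1 − 0.81) = τ × 1.66.
t = 4.68×10^7 s = 1.48 years.

1.5 years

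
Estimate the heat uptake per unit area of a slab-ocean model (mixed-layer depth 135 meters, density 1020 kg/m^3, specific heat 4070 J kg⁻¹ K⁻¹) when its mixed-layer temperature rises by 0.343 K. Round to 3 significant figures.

1.92×10^8

Areal heat capacity C = ρ c_p D = 1020 × 4070 × 135 = 5.60×10^8 J m⁻² K⁻¹.
ΔQ = C ΔT = 5.60×10^8 × 0.343 = 1.92×10^8 J/m².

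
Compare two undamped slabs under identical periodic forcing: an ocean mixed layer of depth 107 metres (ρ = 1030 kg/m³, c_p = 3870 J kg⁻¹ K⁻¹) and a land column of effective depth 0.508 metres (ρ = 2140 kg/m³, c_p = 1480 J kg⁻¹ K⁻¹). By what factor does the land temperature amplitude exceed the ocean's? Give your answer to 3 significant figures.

265

C_ocean = 1030 × 3870 × 107 = 4.27×10^8 J/(m²·K).
C_land = 2140 × 1480 × 0.508 = 1.61×10^6 J/(m²·K).
Undamped amplitude ∝ 1/C, so A_land/A_ocean = C_ocean/C_land = 265.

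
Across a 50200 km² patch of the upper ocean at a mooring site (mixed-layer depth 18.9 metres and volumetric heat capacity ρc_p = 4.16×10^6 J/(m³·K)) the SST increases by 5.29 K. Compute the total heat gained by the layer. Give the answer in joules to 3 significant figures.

Areal heat capacity C = ρc_p × D = 4.16×10^6 × 18.9 = 7.86×10^7 J/(m^2 K).
Heat per unit area: q = C ΔT = 7.86×10^7 × 5.29 = 4.16×10^8 J/m².
Total heat: Q = q × A = 4.16×10^8 × (50200 × 10⁶ m²) = 2.09×10^19 J.

2.09×10^19 J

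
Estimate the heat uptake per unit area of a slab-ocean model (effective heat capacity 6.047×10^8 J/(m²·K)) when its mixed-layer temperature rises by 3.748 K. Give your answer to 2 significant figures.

2.3×10^9

Areal heat capacity C = 6.047×10^8 J/(m²·K) (given).
ΔQ = C ΔT = 6.05×10^8 × 3.748 = 2.27×10^9 J/m².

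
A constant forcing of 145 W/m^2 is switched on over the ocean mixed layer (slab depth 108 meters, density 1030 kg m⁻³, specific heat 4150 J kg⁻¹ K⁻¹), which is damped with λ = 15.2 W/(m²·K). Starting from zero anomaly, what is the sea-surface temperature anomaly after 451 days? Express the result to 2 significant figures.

Areal heat capacity C = ρ c_p D = 1030 × 4150 × 108 = 4.62×10^8 J m⁻² K⁻¹.
τ = C / λ = 4.62×10^8 / 15.2 = 3.04×10^7 s.
Equilibrium anomaly ΔT_eq = F / λ = 145 / 15.2 = 9.54 K.
t = 451 days = 3.90×10^7 s, so t/τ = 1.28.
ΔT(t) = ΔT_eq (1 − e^(−t/τ)) = 9.54 × (1 − e^−1.28) = 6.90 K.

6.9 K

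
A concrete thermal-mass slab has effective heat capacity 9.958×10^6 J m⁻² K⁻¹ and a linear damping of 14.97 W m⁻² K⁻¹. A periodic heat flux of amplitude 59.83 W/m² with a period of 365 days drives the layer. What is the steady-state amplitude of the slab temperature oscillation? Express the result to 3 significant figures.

3.96 K

Areal heat capacity C = 9.958×10^6 J m⁻² K⁻¹ (given).
Angular frequency ω = 2π / T = 2π / 3.15×10^7 s = 1.99×10^-7 s⁻¹.
√((Cω)² + λ²) = √((1.98)² + 14.97²) = 15.1 W/(m²·K).
Amplitude A = F₀ / √((Cω)²+λ²) = 59.83 / 15.1 = 3.96 K.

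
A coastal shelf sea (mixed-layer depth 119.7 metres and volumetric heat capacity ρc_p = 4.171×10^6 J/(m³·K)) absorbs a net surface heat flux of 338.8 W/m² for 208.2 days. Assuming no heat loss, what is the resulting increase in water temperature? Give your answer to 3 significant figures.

12.2 K

Areal heat capacity C = ρc_p × D = 4.171×10^6 × 119.7 = 4.99×10^8 J m⁻² K⁻¹.
Net heat input Q = F Δt = 338.8 × (208.2 days × 86400 s/day) = 6.09×10^9 J/m².
ΔT = Q / C = 6.09×10^9 / 4.99×10^8 = 12.2 K.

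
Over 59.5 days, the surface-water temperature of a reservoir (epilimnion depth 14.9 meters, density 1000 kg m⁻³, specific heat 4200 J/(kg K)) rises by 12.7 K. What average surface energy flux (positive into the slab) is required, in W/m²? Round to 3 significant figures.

155

Areal heat capacity C = ρ c_p D = 1000 × 4200 × 14.9 = 6.26×10^7 J/(m^2 K).
Required heat per unit area: Q = C ΔT = 6.26×10^7 × 12.7 = 7.95×10^8 J/m².
Flux F = Q / Δt = 7.95×10^8 / 5.14×10^6 s = 155 W/m².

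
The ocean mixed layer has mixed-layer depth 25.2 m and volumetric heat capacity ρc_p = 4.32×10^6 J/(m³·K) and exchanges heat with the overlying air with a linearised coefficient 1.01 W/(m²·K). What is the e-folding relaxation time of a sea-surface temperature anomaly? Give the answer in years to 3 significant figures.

Areal heat capacity C = ρc_p × D = 4.32×10^6 × 25.2 = 1.09×10^8 J/(m^2 K).
Relaxation time τ = C / λ = 1.09×10^8 / 1.01 = 1.08×10^8 s.
In years: 1.08×10^8 s / (3.156×10^7 s/year) = 3.42 years.

3.42 years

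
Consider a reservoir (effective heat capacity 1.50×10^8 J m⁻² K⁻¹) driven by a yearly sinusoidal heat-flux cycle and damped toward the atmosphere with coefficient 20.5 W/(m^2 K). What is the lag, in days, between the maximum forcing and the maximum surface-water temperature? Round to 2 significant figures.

Areal heat capacity C = 1.50×10^8 J m⁻² K⁻¹ (given).
ω = 2π / 3.15×10^7 s = 1.99×10^-7 s⁻¹.
Phase lag φ = arctan(Cω/λ) = arctan(29.9/20.5) = 0.970 rad.
Time lag = φ / ω = 0.970 / 1.99×10^-7 = 4.87×10^6 s = 56.3 days.

56 days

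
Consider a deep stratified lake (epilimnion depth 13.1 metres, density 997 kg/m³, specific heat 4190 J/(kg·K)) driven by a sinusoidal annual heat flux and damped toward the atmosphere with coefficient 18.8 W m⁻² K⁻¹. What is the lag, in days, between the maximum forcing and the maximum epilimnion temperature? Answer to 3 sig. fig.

30.5 days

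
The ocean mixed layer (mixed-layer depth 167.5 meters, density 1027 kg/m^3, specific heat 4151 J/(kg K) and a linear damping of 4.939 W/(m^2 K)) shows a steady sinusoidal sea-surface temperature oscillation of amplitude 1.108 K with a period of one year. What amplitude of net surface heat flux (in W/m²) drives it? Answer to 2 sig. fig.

160

Areal heat capacity C = ρ c_p D = 1027 × 4151 × 167.5 = 7.14×10^8 J m⁻² K⁻¹.
ω = 2π / 3.15×10^7 s = 1.99×10^-7 s⁻¹.
√((Cω)² + λ²) = √((142)² + 4.939²) = 142 W/(m²·K).
F₀ = A × √((Cω)²+λ²) = 1.108 × 142 = 158 W/m².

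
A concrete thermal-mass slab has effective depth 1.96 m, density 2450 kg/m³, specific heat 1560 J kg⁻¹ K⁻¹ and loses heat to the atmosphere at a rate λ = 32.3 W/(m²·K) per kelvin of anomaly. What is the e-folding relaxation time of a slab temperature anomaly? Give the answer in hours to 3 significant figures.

Areal heat capacity C = ρ c_p D = 2450 × 1560 × 1.96 = 7.49×10^6 J/(m^2 K).
Relaxation time τ = C / λ = 7.49×10^6 / 32.3 = 2.32×10^5 s.
In hours: 2.32×10^5 s / (3600 s/hour) = 64.4 hours.

64.4 hours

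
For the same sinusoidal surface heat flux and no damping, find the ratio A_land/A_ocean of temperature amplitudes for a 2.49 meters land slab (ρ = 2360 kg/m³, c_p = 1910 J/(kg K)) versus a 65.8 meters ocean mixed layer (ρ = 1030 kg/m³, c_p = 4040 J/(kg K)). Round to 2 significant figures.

24

C_ocean = 1030 × 4040 × 65.8 = 2.74×10^8 J/(m²·K).
C_land = 2360 × 1910 × 2.49 = 1.12×10^7 J/(m²·K).
Undamped amplitude ∝ 1/C, so A_land/A_ocean = C_ocean/C_land = 24.4.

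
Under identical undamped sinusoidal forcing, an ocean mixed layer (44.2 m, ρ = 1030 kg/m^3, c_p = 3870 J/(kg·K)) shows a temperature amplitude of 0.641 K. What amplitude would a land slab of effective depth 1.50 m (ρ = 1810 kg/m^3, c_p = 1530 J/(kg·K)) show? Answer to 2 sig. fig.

27 K

C_ocean = 1.76×10^8 J/(m²·K); C_land = 4.15×10^6 J/(m²·K).
A ∝ 1/C ⇒ A_land = A_ocean × C_ocean/C_land = 0.641 × 42.4 = 27.2 K.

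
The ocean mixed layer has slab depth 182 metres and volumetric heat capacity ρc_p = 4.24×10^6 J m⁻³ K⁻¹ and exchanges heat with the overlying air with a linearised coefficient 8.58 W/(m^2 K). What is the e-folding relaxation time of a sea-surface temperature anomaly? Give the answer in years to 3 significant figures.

2.85 years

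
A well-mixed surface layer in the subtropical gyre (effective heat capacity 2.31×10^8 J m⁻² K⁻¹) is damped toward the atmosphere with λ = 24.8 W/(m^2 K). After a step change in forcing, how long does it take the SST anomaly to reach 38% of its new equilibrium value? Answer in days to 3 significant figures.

51.5 days

Areal heat capacity C = 2.31×10^8 J m⁻² K⁻¹ (given).
τ = C / λ = 2.31×10^8 / 24.8 = 9.31×10^6 s.
Fraction reached: 1 − e^(−t/τ) = 0.38 ⇒ t = −τ ln(1 − 0.38) = τ × 0.478.
t = 4.45×10^6 s = 51.5 days.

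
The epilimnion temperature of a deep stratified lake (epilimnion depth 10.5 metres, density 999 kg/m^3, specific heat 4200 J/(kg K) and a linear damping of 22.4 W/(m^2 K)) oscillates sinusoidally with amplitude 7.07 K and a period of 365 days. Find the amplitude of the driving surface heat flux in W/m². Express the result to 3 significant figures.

170

Areal heat capacity C = ρ c_p D = 999 × 4200 × 10.5 = 4.41×10^7 J m⁻² K⁻¹.
ω = 2π / 3.15×10^7 s = 1.99×10^-7 s⁻¹.
√((Cω)² + λ²) = √((8.78)² + 22.4²) = 24.1 W/(m²·K).
F₀ = A × √((Cω)²+λ²) = 7.07 × 24.1 = 170 W/m².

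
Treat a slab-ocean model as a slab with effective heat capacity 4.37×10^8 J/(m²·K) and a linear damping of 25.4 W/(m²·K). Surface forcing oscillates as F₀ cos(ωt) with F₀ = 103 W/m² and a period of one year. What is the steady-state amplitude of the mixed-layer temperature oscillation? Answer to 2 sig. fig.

Areal heat capacity C = 4.37×10^8 J/(m²·K) (given).
Angular frequency ω = 2π / T = 2π / 3.15×10^7 s = 1.99×10^-7 s⁻¹.
√((Cω)² + λ²) = √((87.1)² + 25.4²) = 90.7 W/(m²·K).
Amplitude A = F₀ / √((Cω)²+λ²) = 103 / 90.7 = 1.14 K.

1.1 K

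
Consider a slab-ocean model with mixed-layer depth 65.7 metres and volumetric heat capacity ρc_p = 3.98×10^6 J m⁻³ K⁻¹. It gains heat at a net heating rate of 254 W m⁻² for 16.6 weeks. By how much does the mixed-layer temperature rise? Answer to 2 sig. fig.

Areal heat capacity C = ρc_p × D = 3.98×10^6 × 65.7 = 2.61×10^8 J/(m²·K).
Net heat input Q = F Δt = 254 × (16.6 weeks × 6.048×10^5 s/week) = 2.55×10^9 J/m².
ΔT = Q / C = 2.55×10^9 / 2.61×10^8 = 9.75 K.

9.8 K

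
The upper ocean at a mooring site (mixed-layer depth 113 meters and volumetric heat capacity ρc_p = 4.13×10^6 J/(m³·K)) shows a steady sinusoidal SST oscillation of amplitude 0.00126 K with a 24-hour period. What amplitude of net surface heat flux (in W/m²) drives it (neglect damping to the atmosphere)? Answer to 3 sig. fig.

42.8

Areal heat capacity C = ρc_p × D = 4.13×10^6 × 113 = 4.67×10^8 J m⁻² K⁻¹.
ω = 2π / 86400 s = 7.27×10^-5 s⁻¹.
Cω = 4.67×10^8 × 7.27×10^-5 = 33900 W/(m²·K).
F₀ = A × Cω = 0.00126 × 33900 = 42.8 W/m².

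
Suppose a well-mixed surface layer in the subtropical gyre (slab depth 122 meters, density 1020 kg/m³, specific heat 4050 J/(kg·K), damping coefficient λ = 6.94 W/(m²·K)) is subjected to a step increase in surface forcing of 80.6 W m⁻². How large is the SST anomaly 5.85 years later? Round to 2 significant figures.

11 K

Areal heat capacity C = ρ c_p D = 1020 × 4050 × 122 = 5.04×10^8 J/(m²·K).
τ = C / λ = 5.04×10^8 / 6.94 = 7.26×10^7 s.
Equilibrium anomaly ΔT_eq = F / λ = 80.6 / 6.94 = 11.6 K.
t = 5.85 years = 1.85×10^8 s, so t/τ = 2.54.
ΔT(t) = ΔT_eq (1 − e^(−t/τ)) = 11.6 × (1 − e^−2.54) = 10.7 K.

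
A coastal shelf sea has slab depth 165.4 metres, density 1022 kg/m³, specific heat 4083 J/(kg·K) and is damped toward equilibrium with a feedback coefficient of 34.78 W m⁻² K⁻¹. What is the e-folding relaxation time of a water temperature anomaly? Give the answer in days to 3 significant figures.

Areal heat capacity C = ρ c_p D = 1022 × 4083 × 165.4 = 6.90×10^8 J/(m^2 K).
Relaxation time τ = C / λ = 6.90×10^8 / 34.78 = 1.98×10^7 s.
In days: 1.98×10^7 s / (86400 s/day) = 230 days.

230 days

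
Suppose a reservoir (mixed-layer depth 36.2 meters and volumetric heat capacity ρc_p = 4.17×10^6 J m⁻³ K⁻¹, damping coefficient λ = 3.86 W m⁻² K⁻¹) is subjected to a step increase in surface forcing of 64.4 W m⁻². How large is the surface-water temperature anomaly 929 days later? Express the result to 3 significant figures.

Areal heat capacity C = ρc_p × D = 4.17×10^6 × 36.2 = 1.51×10^8 J/(m²·K).
τ = C / λ = 1.51×10^8 / 3.86 = 3.91×10^7 s.
Equilibrium anomaly ΔT_eq = F / λ = 64.4 / 3.86 = 16.7 K.
t = 929 days = 8.03×10^7 s, so t/τ = 2.05.
ΔT(t) = ΔT_eq (1 − e^(−t/τ)) = 16.7 × (1 − e^−2.05) = 14.5 K.

14.5 K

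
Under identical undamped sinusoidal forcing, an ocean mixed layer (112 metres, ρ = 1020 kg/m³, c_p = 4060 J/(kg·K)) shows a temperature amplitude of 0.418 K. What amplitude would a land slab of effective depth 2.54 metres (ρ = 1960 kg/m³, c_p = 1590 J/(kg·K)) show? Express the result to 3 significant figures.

24.5 K

C_ocean = 4.64×10^8 J/(m²·K); C_land = 7.92×10^6 J/(m²·K).
A ∝ 1/C ⇒ A_land = A_ocean × C_ocean/C_land = 0.418 × 58.6 = 24.5 K.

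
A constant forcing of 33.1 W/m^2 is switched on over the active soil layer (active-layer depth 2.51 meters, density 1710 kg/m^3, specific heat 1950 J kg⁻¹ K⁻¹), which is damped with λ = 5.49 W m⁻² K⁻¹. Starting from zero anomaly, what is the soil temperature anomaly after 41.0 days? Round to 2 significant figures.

Areal heat capacity C = ρ c_p D = 1710 × 1950 × 2.51 = 8.37×10^6 J m⁻² K⁻¹.
τ = C / λ = 8.37×10^6 / 5.49 = 1.52×10^6 s.
Equilibrium anomaly ΔT_eq = F / λ = 33.1 / 5.49 = 6.03 K.
t = 41.0 days = 3.54×10^6 s, so t/τ = 2.32.
ΔT(t) = ΔT_eq (1 − e^(−t/τ)) = 6.03 × (1 − e^−2.32) = 5.44 K.

5.4 K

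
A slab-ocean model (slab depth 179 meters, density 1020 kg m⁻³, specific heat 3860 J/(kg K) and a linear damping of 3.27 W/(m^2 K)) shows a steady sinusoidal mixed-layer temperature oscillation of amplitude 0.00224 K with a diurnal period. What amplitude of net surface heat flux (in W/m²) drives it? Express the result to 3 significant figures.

Areal heat capacity C = ρ c_p D = 1020 × 3860 × 179 = 7.05×10^8 J/(m²·K).
ω = 2π / 86400 s = 7.27×10^-5 s⁻¹.
√((Cω)² + λ²) = √((51300)² + 3.27²) = 51300 W/(m²·K).
F₀ = A × √((Cω)²+λ²) = 0.00224 × 51300 = 115 W/m².

115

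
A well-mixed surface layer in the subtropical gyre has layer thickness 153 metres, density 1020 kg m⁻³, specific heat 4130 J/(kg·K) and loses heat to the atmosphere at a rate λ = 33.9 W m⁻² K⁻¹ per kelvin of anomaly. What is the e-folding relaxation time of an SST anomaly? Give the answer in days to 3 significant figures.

Areal heat capacity C = ρ c_p D = 1020 × 4130 × 153 = 6.45×10^8 J/(m^2 K).
Relaxation time τ = C / λ = 6.45×10^8 / 33.9 = 1.90×10^7 s.
In days: 1.90×10^7 s / (86400 s/day) = 220 days.

220 days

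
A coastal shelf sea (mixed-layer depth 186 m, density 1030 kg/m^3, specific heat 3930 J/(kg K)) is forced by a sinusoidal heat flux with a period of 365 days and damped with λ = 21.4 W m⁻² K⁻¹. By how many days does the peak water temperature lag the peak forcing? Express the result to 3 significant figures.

83.0 days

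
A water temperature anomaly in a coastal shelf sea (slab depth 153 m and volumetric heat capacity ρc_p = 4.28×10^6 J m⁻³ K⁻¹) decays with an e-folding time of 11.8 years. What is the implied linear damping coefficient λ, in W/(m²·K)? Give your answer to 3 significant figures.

1.76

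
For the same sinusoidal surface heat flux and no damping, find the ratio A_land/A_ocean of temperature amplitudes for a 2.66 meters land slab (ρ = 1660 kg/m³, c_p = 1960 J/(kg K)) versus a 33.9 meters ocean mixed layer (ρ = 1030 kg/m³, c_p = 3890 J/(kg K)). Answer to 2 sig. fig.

16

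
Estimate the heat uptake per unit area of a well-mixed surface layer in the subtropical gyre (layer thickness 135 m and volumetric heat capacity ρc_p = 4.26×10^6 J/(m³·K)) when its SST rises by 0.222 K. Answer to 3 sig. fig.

Areal heat capacity C = ρc_p × D = 4.26×10^6 × 135 = 5.75×10^8 J m⁻² K⁻¹.
ΔQ = C ΔT = 5.75×10^8 × 0.222 = 1.28×10^8 J/m².

1.28×10^8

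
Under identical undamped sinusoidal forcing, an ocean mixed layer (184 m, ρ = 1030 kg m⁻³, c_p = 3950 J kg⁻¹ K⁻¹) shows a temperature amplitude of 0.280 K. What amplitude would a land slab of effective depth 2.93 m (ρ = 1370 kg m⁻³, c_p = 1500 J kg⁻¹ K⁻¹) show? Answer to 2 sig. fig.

C_ocean = 7.49×10^8 J/(m²·K); C_land = 6.02×10^6 J/(m²·K).
A ∝ 1/C ⇒ A_land = A_ocean × C_ocean/C_land = 0.280 × 124 = 34.8 K.

35 K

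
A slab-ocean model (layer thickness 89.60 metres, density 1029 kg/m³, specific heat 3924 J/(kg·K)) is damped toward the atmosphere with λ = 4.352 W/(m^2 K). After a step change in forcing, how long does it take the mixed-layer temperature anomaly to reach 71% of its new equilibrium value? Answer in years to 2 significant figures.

3.3 years

Areal heat capacity C = ρ c_p D = 1029 × 3924 × 89.60 = 3.62×10^8 J/(m^2 K).
τ = C / λ = 3.62×10^8 / 4.352 = 8.31×10^7 s.
Fraction reached: 1 − e^(−t/τ) = 0.71 ⇒ t = −τ ln(1 − 0.71) = τ × 1.24.
t = 1.03×10^8 s = 3.26 years.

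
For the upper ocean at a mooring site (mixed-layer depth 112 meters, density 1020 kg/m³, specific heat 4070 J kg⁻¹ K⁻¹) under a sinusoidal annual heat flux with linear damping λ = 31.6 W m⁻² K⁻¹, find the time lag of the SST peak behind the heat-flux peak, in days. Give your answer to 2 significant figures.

Areal heat capacity C = ρ c_p D = 1020 × 4070 × 112 = 4.65×10^8 J m⁻² K⁻¹.
ω = 2π / 3.15×10^7 s = 1.99×10^-7 s⁻¹.
Phase lag φ = arctan(Cω/λ) = arctan(92.6/31.6) = 1.24 rad.
Time lag = φ / ω = 1.24 / 1.99×10^-7 = 6.23×10^6 s = 72.2 days.

72 days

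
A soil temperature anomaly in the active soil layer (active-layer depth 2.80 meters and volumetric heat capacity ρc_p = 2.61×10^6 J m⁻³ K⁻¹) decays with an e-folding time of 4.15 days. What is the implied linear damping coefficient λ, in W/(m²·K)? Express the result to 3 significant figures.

20.4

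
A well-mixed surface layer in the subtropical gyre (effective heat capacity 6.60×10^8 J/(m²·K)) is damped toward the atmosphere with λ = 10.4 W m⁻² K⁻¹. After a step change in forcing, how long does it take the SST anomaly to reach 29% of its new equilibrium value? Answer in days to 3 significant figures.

Areal heat capacity C = 6.60×10^8 J/(m²·K) (given).
τ = C / λ = 6.60×10^8 / 10.4 = 6.35×10^7 s.
Fraction reached: 1 − e^(−t/τ) = 0.29 ⇒ t = −τ ln(1 − 0.29) = τ × 0.342.
t = 2.17×10^7 s = 252 days.

252 days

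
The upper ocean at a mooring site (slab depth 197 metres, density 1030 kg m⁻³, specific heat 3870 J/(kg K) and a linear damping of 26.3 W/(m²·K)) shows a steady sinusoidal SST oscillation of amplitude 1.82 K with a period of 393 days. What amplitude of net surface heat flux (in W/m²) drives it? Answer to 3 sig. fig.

269

Areal heat capacity C = ρ c_p D = 1030 × 3870 × 197 = 7.85×10^8 J m⁻² K⁻¹.
ω = 2π / 3.40×10^7 s = 1.85×10^-7 s⁻¹.
√((Cω)² + λ²) = √((145)² + 26.3²) = 148 W/(m²·K).
F₀ = A × √((Cω)²+λ²) = 1.82 × 148 = 269 W/m².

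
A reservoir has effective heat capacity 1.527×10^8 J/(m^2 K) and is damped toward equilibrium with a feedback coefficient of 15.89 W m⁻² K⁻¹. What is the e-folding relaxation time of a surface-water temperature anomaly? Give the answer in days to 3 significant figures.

Areal heat capacity C = 1.527×10^8 J/(m^2 K) (given).
Relaxation time τ = C / λ = 1.53×10^8 / 15.89 = 9.61×10^6 s.
In days: 9.61×10^6 s / (86400 s/day) = 111 days.

111 days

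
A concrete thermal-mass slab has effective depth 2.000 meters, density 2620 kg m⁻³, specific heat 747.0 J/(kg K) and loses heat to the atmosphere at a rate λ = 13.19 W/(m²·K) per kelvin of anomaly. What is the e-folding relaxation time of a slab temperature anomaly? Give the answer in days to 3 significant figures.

Areal heat capacity C = ρ c_p D = 2620 × 747.0 × 2.000 = 3.91×10^6 J/(m²·K).
Relaxation time τ = C / λ = 3.91×10^6 / 13.19 = 2.97×10^5 s.
In days: 2.97×10^5 s / (86400 s/day) = 3.43 days.

3.43 days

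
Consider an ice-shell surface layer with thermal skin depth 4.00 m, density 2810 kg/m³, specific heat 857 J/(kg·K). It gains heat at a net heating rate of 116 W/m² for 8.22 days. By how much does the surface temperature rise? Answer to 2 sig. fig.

Areal heat capacity C = ρ c_p D = 2810 × 857 × 4.00 = 9.63×10^6 J/(m^2 K).
Net heat input Q = F Δt = 116 × (8.22 days × 86400 s/day) = 8.24×10^7 J/m².
ΔT = Q / C = 8.24×10^7 / 9.63×10^6 = 8.55 K.

8.6 K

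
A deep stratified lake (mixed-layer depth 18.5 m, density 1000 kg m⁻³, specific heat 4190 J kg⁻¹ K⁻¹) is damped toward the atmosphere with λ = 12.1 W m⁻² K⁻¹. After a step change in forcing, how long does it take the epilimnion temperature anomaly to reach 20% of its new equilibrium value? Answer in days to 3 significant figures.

Areal heat capacity C = ρ c_p D = 1000 × 4190 × 18.5 = 7.75×10^7 J m⁻² K⁻¹.
τ = C / λ = 7.75×10^7 / 12.1 = 6.41×10^6 s.
Fraction reached: 1 − e^(−t/τ) = 0.20 ⇒ t = −τ ln(1 − 0.20) = τ × 0.223.
t = 1.43×10^6 s = 16.5 days.

16.5 days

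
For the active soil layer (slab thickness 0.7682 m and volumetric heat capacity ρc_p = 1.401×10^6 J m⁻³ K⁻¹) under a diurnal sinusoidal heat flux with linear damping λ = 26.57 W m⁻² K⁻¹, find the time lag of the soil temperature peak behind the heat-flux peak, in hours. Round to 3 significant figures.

4.75 hours

Areal heat capacity C = ρc_p × D = 1.401×10^6 × 0.7682 = 1.08×10^6 J m⁻² K⁻¹.
ω = 2π / 86400 s = 7.27×10^-5 s⁻¹.
Phase lag φ = arctan(Cω/λ) = arctan(78.3/26.57) = 1.24 rad.
Time lag = φ / ω = 1.24 / 7.27×10^-5 = 17100 s = 4.75 hours.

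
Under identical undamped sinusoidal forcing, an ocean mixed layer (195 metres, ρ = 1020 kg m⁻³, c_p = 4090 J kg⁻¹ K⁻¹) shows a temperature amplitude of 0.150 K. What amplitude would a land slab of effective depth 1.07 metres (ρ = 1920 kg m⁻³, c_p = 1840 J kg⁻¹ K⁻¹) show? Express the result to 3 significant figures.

C_ocean = 8.14×10^8 J/(m²·K); C_land = 3.78×10^6 J/(m²·K).
A ∝ 1/C ⇒ A_land = A_ocean × C_ocean/C_land = 0.150 × 215 = 32.3 K.

32.3 K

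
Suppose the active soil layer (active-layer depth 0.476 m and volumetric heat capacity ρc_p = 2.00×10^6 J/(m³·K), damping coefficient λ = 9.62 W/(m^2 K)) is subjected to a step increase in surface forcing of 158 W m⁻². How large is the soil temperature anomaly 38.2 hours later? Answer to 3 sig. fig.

12.3 K

Areal heat capacity C = ρc_p × D = 2.00×10^6 × 0.476 = 9.52×10^5 J m⁻² K⁻¹.
τ = C / λ = 9.52×10^5 / 9.62 = 99000 s.
Equilibrium anomaly ΔT_eq = F / λ = 158 / 9.62 = 16.4 K.
t = 38.2 hours = 1.38×10^5 s, so t/τ = 1.39.
ΔT(t) = ΔT_eq (1 − e^(−t/τ)) = 16.4 × (1 − e^−1.39) = 12.3 K.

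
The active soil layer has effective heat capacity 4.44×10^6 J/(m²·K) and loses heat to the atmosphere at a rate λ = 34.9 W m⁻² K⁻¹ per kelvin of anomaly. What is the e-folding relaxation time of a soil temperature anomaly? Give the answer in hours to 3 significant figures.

Areal heat capacity C = 4.44×10^6 J/(m²·K) (given).
Relaxation time τ = C / λ = 4.44×10^6 / 34.9 = 1.27×10^5 s.
In hours: 1.27×10^5 s / (3600 s/hour) = 35.3 hours.

35.3 hours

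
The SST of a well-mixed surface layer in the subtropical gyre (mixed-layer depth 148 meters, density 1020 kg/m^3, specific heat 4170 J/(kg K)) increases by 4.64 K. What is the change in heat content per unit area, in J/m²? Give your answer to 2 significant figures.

2.9×10^9

Areal heat capacity C = ρ c_p D = 1020 × 4170 × 148 = 6.30×10^8 J m⁻² K⁻¹.
ΔQ = C ΔT = 6.30×10^8 × 4.64 = 2.92×10^9 J/m².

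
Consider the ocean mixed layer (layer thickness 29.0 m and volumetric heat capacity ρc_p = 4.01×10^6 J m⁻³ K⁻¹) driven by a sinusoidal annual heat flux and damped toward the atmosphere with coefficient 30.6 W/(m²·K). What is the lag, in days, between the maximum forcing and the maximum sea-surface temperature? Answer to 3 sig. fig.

Areal heat capacity C = ρc_p × D = 4.01×10^6 × 29.0 = 1.16×10^8 J m⁻² K⁻¹.
ω = 2π / 3.15×10^7 s = 1.99×10^-7 s⁻¹.
Phase lag φ = arctan(Cω/λ) = arctan(23.2/30.6) = 0.648 rad.
Time lag = φ / ω = 0.648 / 1.99×10^-7 = 3.25×10^6 s = 37.6 days.

37.6 days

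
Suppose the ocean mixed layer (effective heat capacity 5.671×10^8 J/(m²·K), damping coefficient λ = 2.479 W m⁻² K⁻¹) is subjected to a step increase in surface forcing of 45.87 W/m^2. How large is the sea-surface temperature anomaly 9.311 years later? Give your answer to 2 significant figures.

Areal heat capacity C = 5.671×10^8 J/(m²·K) (given).
τ = C / λ = 5.67×10^8 / 2.479 = 2.29×10^8 s.
Equilibrium anomaly ΔT_eq = F / λ = 45.87 / 2.479 = 18.5 K.
t = 9.311 years = 2.94×10^8 s, so t/τ = 1.28.
ΔT(t) = ΔT_eq (1 − e^(−t/τ)) = 18.5 × (1 − e^−1.28) = 13.4 K.

13 K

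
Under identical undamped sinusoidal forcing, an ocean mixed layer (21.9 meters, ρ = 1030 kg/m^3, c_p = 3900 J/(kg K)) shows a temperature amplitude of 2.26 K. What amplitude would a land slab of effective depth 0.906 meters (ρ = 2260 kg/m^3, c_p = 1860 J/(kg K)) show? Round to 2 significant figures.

C_ocean = 8.80×10^7 J/(m²·K); C_land = 3.81×10^6 J/(m²·K).
A ∝ 1/C ⇒ A_land = A_ocean × C_ocean/C_land = 2.26 × 23.1 = 52.2 K.

52 K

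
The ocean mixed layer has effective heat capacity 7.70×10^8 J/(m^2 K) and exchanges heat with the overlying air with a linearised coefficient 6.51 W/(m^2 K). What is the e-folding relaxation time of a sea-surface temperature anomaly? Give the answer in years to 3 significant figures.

Areal heat capacity C = 7.70×10^8 J/(m^2 K) (given).
Relaxation time τ = C / λ = 7.70×10^8 / 6.51 = 1.18×10^8 s.
In years: 1.18×10^8 s / (3.156×10^7 s/year) = 3.75 years.

3.75 years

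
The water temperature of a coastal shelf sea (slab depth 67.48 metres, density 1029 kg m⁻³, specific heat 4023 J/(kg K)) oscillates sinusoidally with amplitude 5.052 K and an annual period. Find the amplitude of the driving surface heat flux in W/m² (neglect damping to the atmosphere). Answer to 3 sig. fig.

281

Areal heat capacity C = ρ c_p D = 1029 × 4023 × 67.48 = 2.79×10^8 J m⁻² K⁻¹.
ω = 2π / 3.15×10^7 s = 1.99×10^-7 s⁻¹.
Cω = 2.79×10^8 × 1.99×10^-7 = 55.7 W/(m²·K).
F₀ = A × Cω = 5.052 × 55.7 = 281 W/m².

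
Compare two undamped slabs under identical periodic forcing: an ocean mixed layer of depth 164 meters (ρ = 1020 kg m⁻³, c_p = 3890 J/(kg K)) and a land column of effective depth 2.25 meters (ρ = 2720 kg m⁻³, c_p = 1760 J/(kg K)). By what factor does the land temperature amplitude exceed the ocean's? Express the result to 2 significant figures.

C_ocean = 1020 × 3890 × 164 = 6.51×10^8 J/(m²·K).
C_land = 2720 × 1760 × 2.25 = 1.08×10^7 J/(m²·K).
Undamped amplitude ∝ 1/C, so A_land/A_ocean = C_ocean/C_land = 60.4.

60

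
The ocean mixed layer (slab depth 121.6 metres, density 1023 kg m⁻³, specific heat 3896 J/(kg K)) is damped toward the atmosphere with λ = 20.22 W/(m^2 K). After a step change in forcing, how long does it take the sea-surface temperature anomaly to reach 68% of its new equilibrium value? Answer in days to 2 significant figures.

320 days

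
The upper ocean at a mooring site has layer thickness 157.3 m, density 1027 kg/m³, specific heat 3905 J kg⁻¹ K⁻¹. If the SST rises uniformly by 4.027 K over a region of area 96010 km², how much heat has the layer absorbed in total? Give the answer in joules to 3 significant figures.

Areal heat capacity C = ρ c_p D = 1027 × 3905 × 157.3 = 6.31×10^8 J/(m²·K).
Heat per unit area: q = C ΔT = 6.31×10^8 × 4.027 = 2.54×10^9 J/m².
Total heat: Q = q × A = 2.54×10^9 × (96010 × 10⁶ m²) = 2.44×10^20 J.

2.44×10^20 J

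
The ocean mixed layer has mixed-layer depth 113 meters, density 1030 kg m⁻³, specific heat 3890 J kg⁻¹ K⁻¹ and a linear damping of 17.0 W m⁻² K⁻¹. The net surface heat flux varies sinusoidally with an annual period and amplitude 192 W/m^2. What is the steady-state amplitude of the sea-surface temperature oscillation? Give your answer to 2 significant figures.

2.1 K

Areal heat capacity C = ρ c_p D = 1030 × 3890 × 113 = 4.53×10^8 J m⁻² K⁻¹.
Angular frequency ω = 2π / T = 2π / 3.15×10^7 s = 1.99×10^-7 s⁻¹.
√((Cω)² + λ²) = √((90.2)² + 17.0²) = 91.8 W/(m²·K).
Amplitude A = F₀ / √((Cω)²+λ²) = 192 / 91.8 = 2.09 K.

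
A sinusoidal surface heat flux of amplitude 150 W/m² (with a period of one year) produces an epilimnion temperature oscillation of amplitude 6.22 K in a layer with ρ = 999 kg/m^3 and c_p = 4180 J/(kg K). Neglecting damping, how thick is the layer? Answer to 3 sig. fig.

ω = 2π / 3.15×10^7 s = 1.99×10^-7 s⁻¹.
Required C = F₀ / (A ω) = 150 / (6.22 × 1.99×10^-7) = 1.21×10^8 J/(m²·K).
D = C / (ρ c_p) = 1.21×10^8 / (999 × 4180) = 29.0 m.

29.0 m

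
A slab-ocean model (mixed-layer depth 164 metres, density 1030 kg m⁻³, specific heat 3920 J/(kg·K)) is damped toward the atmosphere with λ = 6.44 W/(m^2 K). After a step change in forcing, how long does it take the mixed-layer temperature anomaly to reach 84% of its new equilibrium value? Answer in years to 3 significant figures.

Areal heat capacity C = ρ c_p D = 1030 × 3920 × 164 = 6.62×10^8 J/(m^2 K).
τ = C / λ = 6.62×10^8 / 6.44 = 1.03×10^8 s.
Fraction reached: 1 − e^(−t/τ) = 0.84 ⇒ t = −τ ln(1 − 0.84) = τ × 1.83.
t = 1.88×10^8 s = 5.97 years.

5.97 years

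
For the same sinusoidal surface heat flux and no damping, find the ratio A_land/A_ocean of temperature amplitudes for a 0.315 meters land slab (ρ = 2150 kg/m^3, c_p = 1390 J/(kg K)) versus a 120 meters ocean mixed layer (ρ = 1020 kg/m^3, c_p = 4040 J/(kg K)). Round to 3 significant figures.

C_ocean = 1020 × 4040 × 120 = 4.94×10^8 J/(m²·K).
C_land = 2150 × 1390 × 0.315 = 9.41×10^5 J/(m²·K).
Undamped amplitude ∝ 1/C, so A_land/A_ocean = C_ocean/C_land = 525.

525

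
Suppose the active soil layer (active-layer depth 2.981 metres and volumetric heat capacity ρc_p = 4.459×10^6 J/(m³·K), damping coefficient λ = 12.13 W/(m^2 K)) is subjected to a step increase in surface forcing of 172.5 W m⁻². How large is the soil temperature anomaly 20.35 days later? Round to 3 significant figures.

11.4 K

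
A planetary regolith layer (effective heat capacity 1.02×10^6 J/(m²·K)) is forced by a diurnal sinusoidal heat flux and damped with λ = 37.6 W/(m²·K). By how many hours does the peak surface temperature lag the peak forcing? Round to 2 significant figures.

Areal heat capacity C = 1.02×10^6 J/(m²·K) (given).
ω = 2π / 86400 s = 7.27×10^-5 s⁻¹.
Phase lag φ = arctan(Cω/λ) = arctan(74.2/37.6) = 1.10 rad.
Time lag = φ / ω = 1.10 / 7.27×10^-5 = 15100 s = 4.21 hours.

4.2 hours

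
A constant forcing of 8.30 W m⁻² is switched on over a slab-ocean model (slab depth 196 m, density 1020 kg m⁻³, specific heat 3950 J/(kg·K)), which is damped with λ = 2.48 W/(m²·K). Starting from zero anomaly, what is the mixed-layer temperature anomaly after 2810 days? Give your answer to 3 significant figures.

1.79 K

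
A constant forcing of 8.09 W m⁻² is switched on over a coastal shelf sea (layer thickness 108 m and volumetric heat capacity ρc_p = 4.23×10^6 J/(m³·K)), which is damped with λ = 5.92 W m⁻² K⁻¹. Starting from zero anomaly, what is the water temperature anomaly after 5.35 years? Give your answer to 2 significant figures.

1.2 K

Areal heat capacity C = ρc_p × D = 4.23×10^6 × 108 = 4.57×10^8 J m⁻² K⁻¹.
τ = C / λ = 4.57×10^8 / 5.92 = 7.72×10^7 s.
Equilibrium anomaly ΔT_eq = F / λ = 8.09 / 5.92 = 1.37 K.
t = 5.35 years = 1.69×10^8 s, so t/τ = 2.19.
ΔT(t) = ΔT_eq (1 − e^(−t/τ)) = 1.37 × (1 − e^−2.19) = 1.21 K.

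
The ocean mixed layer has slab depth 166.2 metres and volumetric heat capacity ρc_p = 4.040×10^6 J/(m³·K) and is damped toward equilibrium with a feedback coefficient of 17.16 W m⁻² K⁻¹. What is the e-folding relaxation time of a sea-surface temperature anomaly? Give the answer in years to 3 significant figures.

Areal heat capacity C = ρc_p × D = 4.040×10^6 × 166.2 = 6.71×10^8 J m⁻² K⁻¹.
Relaxation time τ = C / λ = 6.71×10^8 / 17.16 = 3.91×10^7 s.
In years: 3.91×10^7 s / (3.156×10^7 s/year) = 1.24 years.

1.24 years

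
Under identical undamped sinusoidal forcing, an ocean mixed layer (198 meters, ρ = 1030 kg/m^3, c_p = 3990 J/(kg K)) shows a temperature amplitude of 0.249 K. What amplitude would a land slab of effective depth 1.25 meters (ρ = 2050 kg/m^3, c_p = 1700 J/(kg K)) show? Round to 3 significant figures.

46.5 K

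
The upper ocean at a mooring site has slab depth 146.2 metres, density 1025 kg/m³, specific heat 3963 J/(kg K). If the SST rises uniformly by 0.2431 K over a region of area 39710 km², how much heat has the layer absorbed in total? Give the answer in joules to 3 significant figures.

5.73×10^18 J

Areal heat capacity C = ρ c_p D = 1025 × 3963 × 146.2 = 5.94×10^8 J m⁻² K⁻¹.
Heat per unit area: q = C ΔT = 5.94×10^8 × 0.2431 = 1.44×10^8 J/m².
Total heat: Q = q × A = 1.44×10^8 × (39710 × 10⁶ m²) = 5.73×10^18 J.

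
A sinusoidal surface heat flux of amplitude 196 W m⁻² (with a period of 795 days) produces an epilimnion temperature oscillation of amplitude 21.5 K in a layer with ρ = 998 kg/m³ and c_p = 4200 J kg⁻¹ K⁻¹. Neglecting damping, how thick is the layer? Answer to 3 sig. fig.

ω = 2π / 6.87×10^7 s = 9.15×10^-8 s⁻¹.
Required C = F₀ / (A ω) = 196 / (21.5 × 9.15×10^-8) = 9.97×10^7 J/(m²·K).
D = C / (ρ c_p) = 9.97×10^7 / (998 × 4200) = 23.8 m.

23.8 m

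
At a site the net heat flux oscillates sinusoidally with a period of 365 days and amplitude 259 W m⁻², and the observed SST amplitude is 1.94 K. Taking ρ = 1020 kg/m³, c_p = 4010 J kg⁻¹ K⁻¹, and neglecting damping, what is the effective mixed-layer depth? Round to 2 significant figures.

ω = 2π / 3.15×10^7 s = 1.99×10^-7 s⁻¹.
Required C = F₀ / (A ω) = 259 / (1.94 × 1.99×10^-7) = 6.70×10^8 J/(m²·K).
D = C / (ρ c_p) = 6.70×10^8 / (1020 × 4010) = 164 m.

160 m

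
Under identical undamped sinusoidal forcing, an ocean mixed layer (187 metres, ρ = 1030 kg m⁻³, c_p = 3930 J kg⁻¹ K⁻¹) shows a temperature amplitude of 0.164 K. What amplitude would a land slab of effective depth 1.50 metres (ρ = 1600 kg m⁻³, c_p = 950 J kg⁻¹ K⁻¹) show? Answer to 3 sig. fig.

54.4 K

C_ocean = 7.57×10^8 J/(m²·K); C_land = 2.28×10^6 J/(m²·K).
A ∝ 1/C ⇒ A_land = A_ocean × C_ocean/C_land = 0.164 × 332 = 54.4 K.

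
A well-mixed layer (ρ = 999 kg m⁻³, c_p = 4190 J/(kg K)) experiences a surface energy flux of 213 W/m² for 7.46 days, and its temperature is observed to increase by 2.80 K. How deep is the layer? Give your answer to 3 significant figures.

11.7 m

Heat input Q = F Δt = 213 × 6.45×10^5 s = 1.37×10^8 J/m².
Required areal heat capacity C = Q / ΔT = 4.90×10^7 J/(m²·K).
Depth D = C / (ρ c_p) = 4.90×10^7 / (999 × 4190) = 11.7 m.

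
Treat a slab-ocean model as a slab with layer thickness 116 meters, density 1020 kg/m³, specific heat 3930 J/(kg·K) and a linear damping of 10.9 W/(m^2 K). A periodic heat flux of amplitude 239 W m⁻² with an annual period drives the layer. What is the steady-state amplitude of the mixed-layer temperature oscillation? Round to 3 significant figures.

Areal heat capacity C = ρ c_p D = 1020 × 3930 × 116 = 4.65×10^8 J/(m²·K).
Angular frequency ω = 2π / T = 2π / 3.15×10^7 s = 1.99×10^-7 s⁻¹.
√((Cω)² + λ²) = √((92.6)² + 10.9²) = 93.3 W/(m²·K).
Amplitude A = F₀ / √((Cω)²+λ²) = 239 / 93.3 = 2.56 K.

2.56 K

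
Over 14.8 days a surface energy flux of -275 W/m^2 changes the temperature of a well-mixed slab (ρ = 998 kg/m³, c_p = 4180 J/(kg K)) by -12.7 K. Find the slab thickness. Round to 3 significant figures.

6.64 m

Heat input Q = F Δt = -275 × 1.28×10^6 s = -3.52×10^8 J/m².
Required areal heat capacity C = Q / ΔT = 2.77×10^7 J/(m²·K).
Depth D = C / (ρ c_p) = 2.77×10^7 / (998 × 4180) = 6.64 m.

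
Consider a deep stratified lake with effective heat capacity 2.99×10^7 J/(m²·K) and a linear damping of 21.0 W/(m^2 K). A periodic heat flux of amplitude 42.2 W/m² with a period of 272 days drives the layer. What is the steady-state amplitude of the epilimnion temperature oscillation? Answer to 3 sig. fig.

Areal heat capacity C = 2.99×10^7 J/(m²·K) (given).
Angular frequency ω = 2π / T = 2π / 2.35×10^7 s = 2.67×10^-7 s⁻¹.
√((Cω)² + λ²) = √((7.99)² + 21.0²) = 22.5 W/(m²·K).
Amplitude A = F₀ / √((Cω)²+λ²) = 42.2 / 22.5 = 1.88 K.

1.88 K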